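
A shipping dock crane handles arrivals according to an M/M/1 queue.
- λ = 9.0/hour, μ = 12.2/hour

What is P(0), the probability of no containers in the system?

ρ = λ/μ = 9.0/12.2 = 0.7377
P(0) = 1 - ρ = 1 - 0.7377 = 0.2623
The server is idle 26.23% of the time.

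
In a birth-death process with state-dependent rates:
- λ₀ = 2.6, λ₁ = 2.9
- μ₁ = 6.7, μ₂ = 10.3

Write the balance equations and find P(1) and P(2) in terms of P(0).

Balance equations:
State 0: λ₀P₀ = μ₁P₁ → P₁ = (λ₀/μ₁)P₀ = (2.6/6.7)P₀ = 0.3881P₀
State 1: P₂ = (λ₀λ₁)/(μ₁μ₂)P₀ = (2.6×2.9)/(6.7×10.3)P₀ = 0.1093P₀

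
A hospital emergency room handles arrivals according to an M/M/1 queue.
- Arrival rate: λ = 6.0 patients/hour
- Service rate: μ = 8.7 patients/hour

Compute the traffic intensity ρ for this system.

Server utilization: ρ = λ/μ
ρ = 6.0/8.7 = 0.6897
The server is busy 68.97% of the time.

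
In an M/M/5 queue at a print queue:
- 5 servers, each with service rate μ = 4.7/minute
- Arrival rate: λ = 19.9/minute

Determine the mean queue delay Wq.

Traffic intensity: ρ = λ/(cμ) = 19.9/(5×4.7) = 0.8468
Since ρ = 0.8468 < 1, system is stable.
Offered load a = λ/μ = cρ = 19.9/4.7 = 4.2340
P₀ = [ Σₙ₌₀^4 aⁿ/n! + a^5/(5!(1-ρ)) ]⁻¹
Σ = a^0/0! + a^1/1! + a^2/2! + a^3/3! + a^4/4! = 1.0000 + 4.2340 + 8.9636 + 12.6507 + 13.3909 = 40.2392
a^5/(5!(1-ρ)) = 1360.7429/(120 × 0.1531915) = 74.0219
P₀ = 1/(40.2392 + 74.0219) = 0.008752
Lq = P₀·a^5·ρ / (5!(1-ρ)²) = 0.00875189 × 1360.7429 × 0.846809 / (120 × 0.0234676) = 3.5811
Wq = Lq/λ = 3.5811/19.9 = 0.1800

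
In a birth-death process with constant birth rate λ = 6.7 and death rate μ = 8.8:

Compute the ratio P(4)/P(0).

For constant rates: P(n)/P(0) = (λ/μ)^n
P(4)/P(0) = (6.7/8.8)^4 = 0.76136^4 = 0.3360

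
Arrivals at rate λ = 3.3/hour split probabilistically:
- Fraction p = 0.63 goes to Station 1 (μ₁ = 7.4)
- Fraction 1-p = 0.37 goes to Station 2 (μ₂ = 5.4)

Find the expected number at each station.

Effective rates: λ₁ = 3.3×0.63 = 2.079, λ₂ = 3.3×0.37 = 1.221
Station 1: ρ₁ = 2.079/7.4 = 0.28095, L₁ = ρ₁/(1-ρ₁) = 0.28095/(1-0.28095) = 0.3907
Station 2: ρ₂ = 1.221/5.4 = 0.2261, L₂ = ρ₂/(1-ρ₂) = 0.2261/(1-0.2261) = 0.2922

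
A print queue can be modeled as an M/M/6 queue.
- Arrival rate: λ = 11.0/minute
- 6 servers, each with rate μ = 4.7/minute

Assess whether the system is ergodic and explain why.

Stability requires ρ = λ/(cμ) < 1
ρ = 11.0/(6 × 4.7) = 11.0/28.20 = 0.3901
Since 0.3901 < 1, the system is STABLE.
The servers are busy 39.01% of the time.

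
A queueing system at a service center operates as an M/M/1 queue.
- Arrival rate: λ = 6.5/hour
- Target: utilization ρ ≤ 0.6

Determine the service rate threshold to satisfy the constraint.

ρ = λ/μ, so μ = λ/ρ
μ ≥ 6.5/0.6 = 10.8333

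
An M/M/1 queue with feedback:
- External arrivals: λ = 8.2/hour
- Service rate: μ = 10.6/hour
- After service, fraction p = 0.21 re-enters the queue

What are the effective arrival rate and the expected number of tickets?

Effective arrival rate: λ_eff = λ/(1-p) = 8.2/(1-0.21) = 8.2/0.79 = 10.379747
ρ = λ_eff/μ = 10.379747/10.6 = 0.9792214
L = ρ/(1-ρ) = 0.9792214/(1-0.9792214) = 47.1264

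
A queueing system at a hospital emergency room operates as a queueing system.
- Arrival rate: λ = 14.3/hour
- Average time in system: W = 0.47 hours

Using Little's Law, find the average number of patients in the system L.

Little's Law: L = λW
L = 14.3 × 0.47 = 6.7210 patients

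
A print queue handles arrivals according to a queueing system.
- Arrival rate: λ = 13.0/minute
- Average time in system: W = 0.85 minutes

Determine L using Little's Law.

Little's Law: L = λW
L = 13.0 × 0.85 = 11.0500 jobs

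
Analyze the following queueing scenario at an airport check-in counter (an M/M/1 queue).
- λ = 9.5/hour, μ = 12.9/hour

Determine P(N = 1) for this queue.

ρ = λ/μ = 9.5/12.9 = 0.7364
P(n) = (1-ρ)ρⁿ
P(1) = (1-0.7364) × 0.7364^1
P(1) = 0.2636 × 0.7364
P(1) = 0.1941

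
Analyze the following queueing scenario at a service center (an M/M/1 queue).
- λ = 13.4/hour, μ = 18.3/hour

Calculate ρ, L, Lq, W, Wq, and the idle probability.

Step 1: ρ = λ/μ = 13.4/18.3 = 0.7322
Step 2: L = λ/(μ-λ) = 13.4/4.90 = 2.7347
Step 3: Lq = λ²/(μ(μ-λ)) = 179.56/(18.3×4.90) = 2.0025
Step 4: W = 1/(μ-λ) = 1/4.90 = 0.20408
Step 5: Wq = λ/(μ(μ-λ)) = 13.4/(18.3×4.90) = 0.1494
Step 6: P(0) = 1-ρ = 0.2678
Verify: L = λW = 13.4×0.20408 = 2.7347 ✔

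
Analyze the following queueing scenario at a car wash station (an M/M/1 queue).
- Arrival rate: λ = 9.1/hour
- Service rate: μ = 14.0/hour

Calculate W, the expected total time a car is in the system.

First, compute utilization: ρ = λ/μ = 9.1/14.0 = 0.6500
For M/M/1: W = 1/(μ-λ)
W = 1/(14.0-9.1) = 1/4.90
W = 0.2041 hours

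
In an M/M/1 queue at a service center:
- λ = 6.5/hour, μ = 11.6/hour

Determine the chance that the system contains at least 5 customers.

ρ = λ/μ = 6.5/11.6 = 0.56034
P(N ≥ n) = ρⁿ
P(N ≥ 5) = 0.56034^5
P(N ≥ 5) = 0.05524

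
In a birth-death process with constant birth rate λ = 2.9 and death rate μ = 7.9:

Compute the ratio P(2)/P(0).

For constant rates: P(n)/P(0) = (λ/μ)^n
P(2)/P(0) = (2.9/7.9)^2 = 0.3671^2 = 0.1348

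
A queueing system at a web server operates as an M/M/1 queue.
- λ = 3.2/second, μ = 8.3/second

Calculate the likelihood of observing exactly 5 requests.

ρ = λ/μ = 3.2/8.3 = 0.38554
P(n) = (1-ρ)ρⁿ
P(5) = (1-0.38554) × 0.38554^5
P(5) = 0.6145 × 0.008518
P(5) = 0.005234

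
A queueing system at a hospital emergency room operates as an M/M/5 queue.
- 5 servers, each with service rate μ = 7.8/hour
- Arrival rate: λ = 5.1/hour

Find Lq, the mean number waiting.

Traffic intensity: ρ = λ/(cμ) = 5.1/(5×7.8) = 0.1308
Since ρ = 0.1308 < 1, system is stable.
Offered load a = λ/μ = cρ = 5.1/7.8 = 0.6538
P₀ = [ Σₙ₌₀^4 aⁿ/n! + a^5/(5!(1-ρ)) ]⁻¹
Σ = a^0/0! + a^1/1! + a^2/2! + a^3/3! + a^4/4! = 1.0000 + 0.6538 + 0.2138 + 0.04659 + 0.007615 = 1.9218
a^5/(5!(1-ρ)) = 0.1195/(120 × 0.8692) = 0.001146
P₀ = 1/(1.9218 + 0.001146) = 0.5200
Lq = P₀·a^5·ρ / (5!(1-ρ)²) = 0.52003 × 0.11950 × 0.13077 / (120 × 0.75556) = 0.00008963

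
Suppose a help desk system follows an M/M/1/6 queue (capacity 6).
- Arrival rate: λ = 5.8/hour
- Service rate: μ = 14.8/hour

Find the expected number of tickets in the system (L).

ρ = λ/μ = 5.8/14.8 = 0.3919
P₀ = (1-ρ)/(1-ρ^(K+1)) = (1-0.3919)/(1-0.3919^7) = 0.6081/0.9986 = 0.6090
P_K = P₀×ρ^K = 0.6090 × 0.3919^6 = 0.6090 × 0.003623 = 0.002206
L = ρ[1 - (K+1)ρ^K + Kρ^(K+1)] / [(1-ρ)(1-ρ^(K+1))]
L = 0.3919 × (1 - 7×0.003623 + 6×0.001420) / ((1 - 0.3919) × (1 - 0.001420)) = 0.6345 tickets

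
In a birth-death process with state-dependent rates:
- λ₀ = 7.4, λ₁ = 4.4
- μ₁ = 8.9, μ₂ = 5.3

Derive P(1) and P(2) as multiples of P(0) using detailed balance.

Balance equations:
State 0: λ₀P₀ = μ₁P₁ → P₁ = (λ₀/μ₁)P₀ = (7.4/8.9)P₀ = 0.8315P₀
State 1: P₂ = (λ₀λ₁)/(μ₁μ₂)P₀ = (7.4×4.4)/(8.9×5.3)P₀ = 0.6903P₀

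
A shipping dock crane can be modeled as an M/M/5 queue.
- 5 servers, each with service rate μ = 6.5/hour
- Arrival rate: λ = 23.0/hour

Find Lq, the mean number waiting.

Traffic intensity: ρ = λ/(cμ) = 23.0/(5×6.5) = 0.7077
Since ρ = 0.7077 < 1, system is stable.
Offered load a = λ/μ = cρ = 23.0/6.5 = 3.5385
P₀ = [ Σₙ₌₀^4 aⁿ/n! + a^5/(5!(1-ρ)) ]⁻¹
Σ = a^0/0! + a^1/1! + a^2/2! + a^3/3! + a^4/4! = 1.00000 + 3.53846 + 6.26036 + 7.38401 + 6.53201 = 24.7148
a^5/(5!(1-ρ)) = 554.7182/(120 × 0.292308) = 15.8143
P₀ = 1/(24.7148 + 15.8143) = 0.02467
Lq = P₀·a^5·ρ / (5!(1-ρ)²) = 0.024674 × 554.7182 × 0.70769 / (120 × 0.085444) = 0.9447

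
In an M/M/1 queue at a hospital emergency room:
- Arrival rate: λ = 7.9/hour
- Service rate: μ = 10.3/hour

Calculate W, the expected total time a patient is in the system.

First, compute utilization: ρ = λ/μ = 7.9/10.3 = 0.7670
For M/M/1: W = 1/(μ-λ)
W = 1/(10.3-7.9) = 1/2.40
W = 0.4167 hours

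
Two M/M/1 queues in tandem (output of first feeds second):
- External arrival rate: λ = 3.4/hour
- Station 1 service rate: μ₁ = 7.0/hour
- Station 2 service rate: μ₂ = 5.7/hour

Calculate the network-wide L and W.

By Jackson's theorem, each station behaves as independent M/M/1.
Station 1: ρ₁ = 3.4/7.0 = 0.4857, L₁ = ρ₁/(1-ρ₁) = λ/(μ₁-λ) = 3.4/3.60 = 0.9444
Station 2: ρ₂ = 3.4/5.7 = 0.5965, L₂ = ρ₂/(1-ρ₂) = λ/(μ₂-λ) = 3.4/2.30 = 1.4783
Total: L = L₁ + L₂ = 0.9444 + 1.4783 = 2.4227
W = L/λ = 2.4227/3.4 = 0.7126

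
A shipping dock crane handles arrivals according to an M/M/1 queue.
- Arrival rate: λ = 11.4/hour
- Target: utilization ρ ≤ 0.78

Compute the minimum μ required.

ρ = λ/μ, so μ = λ/ρ
μ ≥ 11.4/0.78 = 14.6154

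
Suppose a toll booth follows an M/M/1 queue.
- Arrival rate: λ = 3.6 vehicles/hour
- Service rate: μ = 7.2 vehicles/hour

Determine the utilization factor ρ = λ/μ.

Server utilization: ρ = λ/μ
ρ = 3.6/7.2 = 0.5000
The server is busy 50.00% of the time.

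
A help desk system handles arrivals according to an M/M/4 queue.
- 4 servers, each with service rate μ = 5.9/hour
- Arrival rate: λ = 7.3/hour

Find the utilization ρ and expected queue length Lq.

Traffic intensity: ρ = λ/(cμ) = 7.3/(4×5.9) = 0.3093
Since ρ = 0.3093 < 1, system is stable.
Offered load a = λ/μ = cρ = 7.3/5.9 = 1.2373
P₀ = [ Σₙ₌₀^3 aⁿ/n! + a^4/(4!(1-ρ)) ]⁻¹
Σ = a^0/0! + a^1/1! + a^2/2! + a^3/3! = 1.0000 + 1.2373 + 0.7654 + 0.3157 = 3.3184
a^4/(4!(1-ρ)) = 2.3436/(24 × 0.6907) = 0.1414
P₀ = 1/(3.3184 + 0.1414) = 0.2890
Lq = P₀·a^4·ρ / (4!(1-ρ)²) = 0.2890 × 2.3436 × 0.3093 / (24 × 0.4770) = 0.01830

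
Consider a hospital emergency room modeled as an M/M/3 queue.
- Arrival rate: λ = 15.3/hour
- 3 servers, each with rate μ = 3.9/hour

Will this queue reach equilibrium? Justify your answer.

Stability requires ρ = λ/(cμ) < 1
ρ = 15.3/(3 × 3.9) = 15.3/11.70 = 1.3077
Since 1.3077 ≥ 1, the system is UNSTABLE.
Need c > λ/μ = 15.3/3.9 = 3.92.
Minimum servers needed: c = 4.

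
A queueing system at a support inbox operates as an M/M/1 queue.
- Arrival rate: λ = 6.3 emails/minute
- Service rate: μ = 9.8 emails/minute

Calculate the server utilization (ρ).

Server utilization: ρ = λ/μ
ρ = 6.3/9.8 = 0.6429
The server is busy 64.29% of the time.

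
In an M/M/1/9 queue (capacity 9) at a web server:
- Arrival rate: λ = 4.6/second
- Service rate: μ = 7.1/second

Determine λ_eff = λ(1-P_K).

ρ = λ/μ = 4.6/7.1 = 0.64789
P₀ = (1-ρ)/(1-ρ^(K+1)) = (1-0.64789)/(1-0.64789^10) = 0.35211/0.98697 = 0.3568
P_K = P₀×ρ^K = 0.35676 × 0.64789^9 = 0.35676 × 0.020115 = 0.007176
λ_eff = λ(1-P_K) = 4.6 × (1 - 0.007176) = 4.6 × 0.99282 = 4.5670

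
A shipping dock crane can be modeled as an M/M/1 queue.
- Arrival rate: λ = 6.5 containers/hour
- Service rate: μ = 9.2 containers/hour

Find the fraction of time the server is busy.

Server utilization: ρ = λ/μ
ρ = 6.5/9.2 = 0.7065
The server is busy 70.65% of the time.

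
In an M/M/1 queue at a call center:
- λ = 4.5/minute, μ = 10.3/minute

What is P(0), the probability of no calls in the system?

ρ = λ/μ = 4.5/10.3 = 0.4369
P(0) = 1 - ρ = 1 - 0.4369 = 0.5631
The server is idle 56.31% of the time.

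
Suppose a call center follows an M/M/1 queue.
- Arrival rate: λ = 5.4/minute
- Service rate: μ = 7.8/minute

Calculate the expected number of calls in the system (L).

ρ = λ/μ = 5.4/7.8 = 0.6923
For M/M/1: L = λ/(μ-λ)
L = 5.4/(7.8-5.4) = 5.4/2.40
L = 2.2500 calls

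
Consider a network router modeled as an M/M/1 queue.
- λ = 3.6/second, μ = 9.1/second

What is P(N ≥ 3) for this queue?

ρ = λ/μ = 3.6/9.1 = 0.3956
P(N ≥ n) = ρⁿ
P(N ≥ 3) = 0.3956^3
P(N ≥ 3) = 0.06191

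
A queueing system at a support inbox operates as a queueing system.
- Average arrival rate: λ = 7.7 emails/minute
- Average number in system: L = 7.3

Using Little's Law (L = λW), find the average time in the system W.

Little's Law: L = λW, so W = L/λ
W = 7.3/7.7 = 0.9481 minutes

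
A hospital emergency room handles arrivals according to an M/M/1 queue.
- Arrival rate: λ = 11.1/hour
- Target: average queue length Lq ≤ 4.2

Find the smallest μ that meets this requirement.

For M/M/1: Lq = λ²/(μ(μ-λ))
Need Lq ≤ 4.2, i.e. μ(μ-λ) ≥ λ²/4.2
μ² - 11.1μ - 123.21/4.2 ≥ 0  →  μ² - 11.1μ - 29.335714 ≥ 0
Quadratic formula (positive root): μ = [λ + √(λ² + 4×29.335714)]/2
Discriminant: 123.21 + 4×29.335714 = 240.5529, √240.5529 = 15.5098
μ ≥ (11.1 + 15.5098)/2 = 13.3049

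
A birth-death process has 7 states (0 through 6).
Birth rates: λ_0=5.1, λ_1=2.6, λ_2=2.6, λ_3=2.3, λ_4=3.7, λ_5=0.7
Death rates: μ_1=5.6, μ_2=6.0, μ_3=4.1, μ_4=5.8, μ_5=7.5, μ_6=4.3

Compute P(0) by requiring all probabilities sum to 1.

Ratios P(n)/P(0) = (λ₀···λₙ₋₁)/(μ₁···μₙ):
P(1)/P(0) = (5.1)/(5.6) = 0.9107
P(2)/P(0) = (5.1×2.6)/(5.6×6.0) = 0.3946
P(3)/P(0) = (5.1×2.6×2.6)/(5.6×6.0×4.1) = 0.2503
P(4)/P(0) = (5.1×2.6×2.6×2.3)/(5.6×6.0×4.1×5.8) = 0.09924
P(5)/P(0) = (5.1×2.6×2.6×2.3×3.7)/(5.6×6.0×4.1×5.8×7.5) = 0.04896
P(6)/P(0) = (5.1×2.6×2.6×2.3×3.7×0.7)/(5.6×6.0×4.1×5.8×7.5×4.3) = 0.007970

Normalization: ∑ P(n) = 1
P(0) × (1.0000 + 0.9107 + 0.3946 + 0.2503 + 0.09924 + 0.04896 + 0.007970) = 1
P(0) × 2.7118 = 1
P(0) = 1/2.7118 = 0.3688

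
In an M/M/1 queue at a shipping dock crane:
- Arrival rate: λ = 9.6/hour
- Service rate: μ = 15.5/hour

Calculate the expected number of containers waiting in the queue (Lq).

ρ = λ/μ = 9.6/15.5 = 0.6194
For M/M/1: Lq = λ²/(μ(μ-λ))
Lq = 92.16/(15.5 × 5.90)
Lq = 1.0078 containers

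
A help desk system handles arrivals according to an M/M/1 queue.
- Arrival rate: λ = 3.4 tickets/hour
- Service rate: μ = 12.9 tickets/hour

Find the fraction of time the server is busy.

Server utilization: ρ = λ/μ
ρ = 3.4/12.9 = 0.2636
The server is busy 26.36% of the time.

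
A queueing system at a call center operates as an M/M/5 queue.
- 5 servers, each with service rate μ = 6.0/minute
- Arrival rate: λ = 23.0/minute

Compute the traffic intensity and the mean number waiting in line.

Traffic intensity: ρ = λ/(cμ) = 23.0/(5×6.0) = 0.7667
Since ρ = 0.7667 < 1, system is stable.
Offered load a = λ/μ = cρ = 23.0/6.0 = 3.8333
P₀ = [ Σₙ₌₀^4 aⁿ/n! + a^5/(5!(1-ρ)) ]⁻¹
Σ = a^0/0! + a^1/1! + a^2/2! + a^3/3! + a^4/4! = 1.00000 + 3.83333 + 7.34722 + 9.38812 + 8.99695 = 30.5656
a^5/(5!(1-ρ)) = 827.7190/(120 × 0.233333) = 29.5614
P₀ = 1/(30.5656 + 29.5614) = 0.01663
Lq = P₀·a^5·ρ / (5!(1-ρ)²) = 0.016631 × 827.7190 × 0.76667 / (120 × 0.054444) = 1.6154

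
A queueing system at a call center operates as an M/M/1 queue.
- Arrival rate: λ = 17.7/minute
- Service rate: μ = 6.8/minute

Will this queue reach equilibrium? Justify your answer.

Stability requires ρ = λ/(cμ) < 1
ρ = 17.7/(1 × 6.8) = 17.7/6.80 = 2.6029
Since 2.6029 ≥ 1, the system is UNSTABLE.
Queue grows without bound. Need μ > λ = 17.7.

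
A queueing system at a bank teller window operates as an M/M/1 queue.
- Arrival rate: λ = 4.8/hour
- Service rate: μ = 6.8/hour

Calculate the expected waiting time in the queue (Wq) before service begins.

First, compute utilization: ρ = λ/μ = 4.8/6.8 = 0.7059
For M/M/1: Wq = λ/(μ(μ-λ))
Wq = 4.8/(6.8 × (6.8-4.8))
Wq = 4.8/(6.8 × 2.00)
Wq = 0.3529 hours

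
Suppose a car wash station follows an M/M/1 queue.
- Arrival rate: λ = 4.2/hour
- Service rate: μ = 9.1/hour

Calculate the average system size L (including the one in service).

ρ = λ/μ = 4.2/9.1 = 0.4615
For M/M/1: L = λ/(μ-λ)
L = 4.2/(9.1-4.2) = 4.2/4.90
L = 0.8571 cars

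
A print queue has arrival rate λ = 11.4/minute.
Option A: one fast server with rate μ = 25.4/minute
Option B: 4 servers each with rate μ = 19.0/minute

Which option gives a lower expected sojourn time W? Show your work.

Option A: single server μ = 25.4 (M/M/1)
  ρ_A = 11.4/25.4 = 0.4488
  W_A = 1/(μ-λ) = 1/(25.4-11.4) = 1/14.00 = 0.07143

Option B: 4 servers μ = 19.0 (M/M/4)
  ρ_B = λ/(cμ) = 11.4/(4×19.0) = 0.1500
  Offered load a = λ/μ = cρ = 11.4/19.0 = 0.6000
  P₀ = [ Σₙ₌₀^3 aⁿ/n! + a^4/(4!(1-ρ)) ]⁻¹
  Σ = a^0/0! + a^1/1! + a^2/2! + a^3/3! = 1.0000 + 0.6000 + 0.1800 + 0.03600 = 1.8160
  a^4/(4!(1-ρ)) = 0.1296/(24 × 0.8500) = 0.006353
  P₀ = 1/(1.8160 + 0.006353) = 0.5487
  Lq = P₀·a^4·ρ / (4!(1-ρ)²) = 0.5487 × 0.1296 × 0.1500 / (24 × 0.7225) = 0.0006152
  Wq_B = Lq/λ = 0.0006152/11.4 = 0.000053965
  W_B = Wq_B + 1/μ = 0.000053965 + 0.052632 = 0.05269

Since W_B = 0.05269 < W_A = 0.07143, Option B (multiple servers) has the shorter time in system.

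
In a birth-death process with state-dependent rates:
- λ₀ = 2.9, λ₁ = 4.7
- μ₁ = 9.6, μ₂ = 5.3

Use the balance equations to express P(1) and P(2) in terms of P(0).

Balance equations:
State 0: λ₀P₀ = μ₁P₁ → P₁ = (λ₀/μ₁)P₀ = (2.9/9.6)P₀ = 0.3021P₀
State 1: P₂ = (λ₀λ₁)/(μ₁μ₂)P₀ = (2.9×4.7)/(9.6×5.3)P₀ = 0.2679P₀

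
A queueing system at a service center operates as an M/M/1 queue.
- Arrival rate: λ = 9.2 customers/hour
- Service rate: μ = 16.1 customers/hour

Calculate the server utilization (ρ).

Server utilization: ρ = λ/μ
ρ = 9.2/16.1 = 0.5714
The server is busy 57.14% of the time.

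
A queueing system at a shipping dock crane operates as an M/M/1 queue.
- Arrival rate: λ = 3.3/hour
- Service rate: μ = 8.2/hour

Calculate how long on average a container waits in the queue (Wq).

First, compute utilization: ρ = λ/μ = 3.3/8.2 = 0.4024
For M/M/1: Wq = λ/(μ(μ-λ))
Wq = 3.3/(8.2 × (8.2-3.3))
Wq = 3.3/(8.2 × 4.90)
Wq = 0.08213 hours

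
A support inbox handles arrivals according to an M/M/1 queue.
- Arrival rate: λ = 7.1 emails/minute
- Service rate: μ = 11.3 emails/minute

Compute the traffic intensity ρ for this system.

Server utilization: ρ = λ/μ
ρ = 7.1/11.3 = 0.6283
The server is busy 62.83% of the time.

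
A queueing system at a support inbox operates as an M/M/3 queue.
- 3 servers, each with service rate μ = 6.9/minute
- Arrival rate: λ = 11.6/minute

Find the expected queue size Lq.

Traffic intensity: ρ = λ/(cμ) = 11.6/(3×6.9) = 0.5604
Since ρ = 0.5604 < 1, system is stable.
Offered load a = λ/μ = cρ = 11.6/6.9 = 1.6812
P₀ = [ Σₙ₌₀^2 aⁿ/n! + a^3/(3!(1-ρ)) ]⁻¹
Σ = a^0/0! + a^1/1! + a^2/2! = 1.0000 + 1.6812 + 1.4131 = 4.0943
a^3/(3!(1-ρ)) = 4.7515/(6 × 0.4396) = 1.8014
P₀ = 1/(4.0943 + 1.8014) = 0.1696
Lq = P₀·a^3·ρ / (3!(1-ρ)²) = 0.16962 × 4.7515 × 0.56039 / (6 × 0.19326) = 0.3895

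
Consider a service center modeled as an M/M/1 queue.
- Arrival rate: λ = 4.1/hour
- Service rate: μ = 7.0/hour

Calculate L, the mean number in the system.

ρ = λ/μ = 4.1/7.0 = 0.5857
For M/M/1: L = λ/(μ-λ)
L = 4.1/(7.0-4.1) = 4.1/2.90
L = 1.4138 customers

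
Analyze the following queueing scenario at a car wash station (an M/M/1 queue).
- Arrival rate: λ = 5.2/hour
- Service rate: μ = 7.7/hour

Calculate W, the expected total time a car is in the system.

First, compute utilization: ρ = λ/μ = 5.2/7.7 = 0.6753
For M/M/1: W = 1/(μ-λ)
W = 1/(7.7-5.2) = 1/2.50
W = 0.4000 hours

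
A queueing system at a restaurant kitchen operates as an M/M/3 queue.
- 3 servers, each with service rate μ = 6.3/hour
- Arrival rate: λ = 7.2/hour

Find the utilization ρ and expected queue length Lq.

Traffic intensity: ρ = λ/(cμ) = 7.2/(3×6.3) = 0.3810
Since ρ = 0.3810 < 1, system is stable.
Offered load a = λ/μ = cρ = 7.2/6.3 = 1.1429
P₀ = [ Σₙ₌₀^2 aⁿ/n! + a^3/(3!(1-ρ)) ]⁻¹
Σ = a^0/0! + a^1/1! + a^2/2! = 1.00000 + 1.14286 + 0.653061 = 2.7959
a^3/(3!(1-ρ)) = 1.4927/(6 × 0.6190) = 0.4019
P₀ = 1/(2.7959 + 0.4019) = 0.3127
Lq = P₀·a^3·ρ / (3!(1-ρ)²) = 0.31271 × 1.4927 × 0.38095 / (6 × 0.38322) = 0.07734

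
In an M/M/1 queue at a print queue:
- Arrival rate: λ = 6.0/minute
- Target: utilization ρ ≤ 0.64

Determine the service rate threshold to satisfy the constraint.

ρ = λ/μ, so μ = λ/ρ
μ ≥ 6.0/0.64 = 9.3750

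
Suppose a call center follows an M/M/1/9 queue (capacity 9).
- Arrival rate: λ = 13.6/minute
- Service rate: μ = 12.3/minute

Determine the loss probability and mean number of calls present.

ρ = λ/μ = 13.6/12.3 = 1.10569
P₀ = (1-ρ)/(1-ρ^(K+1)) = (1-1.10569)/(1-1.10569^10) = -0.10569/-1.7311 = 0.06105
P_K = P₀×ρ^K = 0.06105 × 1.10569^9 = 0.06105 × 2.4700 = 0.1508
Blocking probability P_9 = 0.1508 (15.08%)
L = ρ[1 - (K+1)ρ^K + Kρ^(K+1)] / [(1-ρ)(1-ρ^(K+1))]
L = 1.10569 × (1 - 10×2.470020 + 9×2.731076) / ((1 - 1.10569) × (1 - 2.731076)) = 5.3151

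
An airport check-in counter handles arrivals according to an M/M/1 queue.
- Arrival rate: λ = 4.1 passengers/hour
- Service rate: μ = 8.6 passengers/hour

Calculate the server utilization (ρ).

Server utilization: ρ = λ/μ
ρ = 4.1/8.6 = 0.4767
The server is busy 47.67% of the time.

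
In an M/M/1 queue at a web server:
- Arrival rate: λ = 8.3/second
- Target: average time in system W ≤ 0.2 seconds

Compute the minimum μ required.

For M/M/1: W = 1/(μ-λ)
Need W ≤ 0.2, so 1/(μ-λ) ≤ 0.2
μ - λ ≥ 1/0.2 = 5.0000
μ ≥ 8.3 + 5.0000 = 13.3000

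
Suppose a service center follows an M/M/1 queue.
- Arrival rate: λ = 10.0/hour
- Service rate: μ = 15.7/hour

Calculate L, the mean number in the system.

ρ = λ/μ = 10.0/15.7 = 0.6369
For M/M/1: L = λ/(μ-λ)
L = 10.0/(15.7-10.0) = 10.0/5.70
L = 1.7544 customers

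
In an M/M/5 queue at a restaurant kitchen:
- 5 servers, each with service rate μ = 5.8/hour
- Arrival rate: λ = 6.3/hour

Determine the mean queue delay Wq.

Traffic intensity: ρ = λ/(cμ) = 6.3/(5×5.8) = 0.2172
Since ρ = 0.2172 < 1, system is stable.
Offered load a = λ/μ = cρ = 6.3/5.8 = 1.0862
P₀ = [ Σₙ₌₀^4 aⁿ/n! + a^5/(5!(1-ρ)) ]⁻¹
Σ = a^0/0! + a^1/1! + a^2/2! + a^3/3! + a^4/4! = 1.0000 + 1.0862 + 0.5899 + 0.2136 + 0.05800 = 2.9477
a^5/(5!(1-ρ)) = 1.5120/(120 × 0.7828) = 0.01610
P₀ = 1/(2.9477 + 0.01610) = 0.3374
Lq = P₀·a^5·ρ / (5!(1-ρ)²) = 0.3374 × 1.5120 × 0.2172 / (120 × 0.6127) = 0.001507
Wq = Lq/λ = 0.0015074/6.3 = 0.0002393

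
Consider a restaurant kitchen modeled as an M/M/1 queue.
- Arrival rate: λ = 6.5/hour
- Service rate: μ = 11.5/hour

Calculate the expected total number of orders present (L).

ρ = λ/μ = 6.5/11.5 = 0.5652
For M/M/1: L = λ/(μ-λ)
L = 6.5/(11.5-6.5) = 6.5/5.00
L = 1.3000 orders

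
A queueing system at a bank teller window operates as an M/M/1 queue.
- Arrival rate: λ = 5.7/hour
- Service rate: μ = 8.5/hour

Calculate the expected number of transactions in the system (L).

ρ = λ/μ = 5.7/8.5 = 0.6706
For M/M/1: L = λ/(μ-λ)
L = 5.7/(8.5-5.7) = 5.7/2.80
L = 2.0357 transactions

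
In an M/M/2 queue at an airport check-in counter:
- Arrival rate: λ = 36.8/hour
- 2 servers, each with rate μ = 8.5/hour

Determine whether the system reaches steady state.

Stability requires ρ = λ/(cμ) < 1
ρ = 36.8/(2 × 8.5) = 36.8/17.00 = 2.1647
Since 2.1647 ≥ 1, the system is UNSTABLE.
Need c > λ/μ = 36.8/8.5 = 4.33.
Minimum servers needed: c = 5.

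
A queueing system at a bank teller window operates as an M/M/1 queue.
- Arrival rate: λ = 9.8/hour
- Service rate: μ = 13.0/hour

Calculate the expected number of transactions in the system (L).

ρ = λ/μ = 9.8/13.0 = 0.7538
For M/M/1: L = λ/(μ-λ)
L = 9.8/(13.0-9.8) = 9.8/3.20
L = 3.0625 transactions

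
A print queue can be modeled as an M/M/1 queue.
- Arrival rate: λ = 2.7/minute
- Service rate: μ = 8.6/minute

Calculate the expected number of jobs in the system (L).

ρ = λ/μ = 2.7/8.6 = 0.3140
For M/M/1: L = λ/(μ-λ)
L = 2.7/(8.6-2.7) = 2.7/5.90
L = 0.4576 jobs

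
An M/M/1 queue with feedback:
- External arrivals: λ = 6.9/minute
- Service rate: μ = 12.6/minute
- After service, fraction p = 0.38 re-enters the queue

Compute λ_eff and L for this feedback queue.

Effective arrival rate: λ_eff = λ/(1-p) = 6.9/(1-0.38) = 6.9/0.62 = 11.129032
ρ = λ_eff/μ = 11.129032/12.6 = 0.883257
L = ρ/(1-ρ) = 0.883257/(1-0.883257) = 7.5658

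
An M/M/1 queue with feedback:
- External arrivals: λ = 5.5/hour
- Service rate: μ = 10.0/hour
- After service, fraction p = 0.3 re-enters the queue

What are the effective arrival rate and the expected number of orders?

Effective arrival rate: λ_eff = λ/(1-p) = 5.5/(1-0.3) = 5.5/0.70 = 7.85714
ρ = λ_eff/μ = 7.85714/10.0 = 0.785714
L = ρ/(1-ρ) = 0.785714/(1-0.785714) = 3.6667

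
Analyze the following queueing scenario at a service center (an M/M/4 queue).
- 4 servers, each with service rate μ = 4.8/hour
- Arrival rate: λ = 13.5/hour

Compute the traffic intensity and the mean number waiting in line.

Traffic intensity: ρ = λ/(cμ) = 13.5/(4×4.8) = 0.7031
Since ρ = 0.7031 < 1, system is stable.
Offered load a = λ/μ = cρ = 13.5/4.8 = 2.8125
P₀ = [ Σₙ₌₀^3 aⁿ/n! + a^4/(4!(1-ρ)) ]⁻¹
Σ = a^0/0! + a^1/1! + a^2/2! + a^3/3! = 1.0000 + 2.8125 + 3.9551 + 3.7079 = 11.4755
a^4/(4!(1-ρ)) = 62.5706/(24 × 0.296875) = 8.7818
P₀ = 1/(11.4755 + 8.7818) = 0.04936
Lq = P₀·a^4·ρ / (4!(1-ρ)²) = 0.04936 × 62.5706 × 0.7031 / (24 × 0.08813) = 1.0267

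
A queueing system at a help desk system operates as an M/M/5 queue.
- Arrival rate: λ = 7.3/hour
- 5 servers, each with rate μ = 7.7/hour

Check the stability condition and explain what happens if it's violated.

Stability requires ρ = λ/(cμ) < 1
ρ = 7.3/(5 × 7.7) = 7.3/38.50 = 0.1896
Since 0.1896 < 1, the system is STABLE.
The servers are busy 18.96% of the time.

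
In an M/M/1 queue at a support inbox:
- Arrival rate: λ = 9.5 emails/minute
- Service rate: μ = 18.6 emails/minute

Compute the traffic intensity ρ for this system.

Server utilization: ρ = λ/μ
ρ = 9.5/18.6 = 0.5108
The server is busy 51.08% of the time.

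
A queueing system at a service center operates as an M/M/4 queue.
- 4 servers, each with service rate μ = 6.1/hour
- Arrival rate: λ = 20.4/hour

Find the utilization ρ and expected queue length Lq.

Traffic intensity: ρ = λ/(cμ) = 20.4/(4×6.1) = 0.8361
Since ρ = 0.8361 < 1, system is stable.
Offered load a = λ/μ = cρ = 20.4/6.1 = 3.3443
P₀ = [ Σₙ₌₀^3 aⁿ/n! + a^4/(4!(1-ρ)) ]⁻¹
Σ = a^0/0! + a^1/1! + a^2/2! + a^3/3! = 1.0000 + 3.3443 + 5.5920 + 6.2338 = 16.1701
a^4/(4!(1-ρ)) = 125.0839/(24 × 0.163934) = 31.7922
P₀ = 1/(16.1701 + 31.7922) = 0.02085
Lq = P₀·a^4·ρ / (4!(1-ρ)²) = 0.0208497 × 125.0839 × 0.836066 / (24 × 0.0268745) = 3.3806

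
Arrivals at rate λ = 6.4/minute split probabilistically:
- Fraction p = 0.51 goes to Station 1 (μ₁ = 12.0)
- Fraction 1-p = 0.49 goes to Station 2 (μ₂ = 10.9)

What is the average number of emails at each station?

Effective rates: λ₁ = 6.4×0.51 = 3.264, λ₂ = 6.4×0.49 = 3.136
Station 1: ρ₁ = 3.264/12.0 = 0.2720, L₁ = ρ₁/(1-ρ₁) = 0.2720/(1-0.2720) = 0.3736
Station 2: ρ₂ = 3.136/10.9 = 0.2877, L₂ = ρ₂/(1-ρ₂) = 0.2877/(1-0.2877) = 0.4039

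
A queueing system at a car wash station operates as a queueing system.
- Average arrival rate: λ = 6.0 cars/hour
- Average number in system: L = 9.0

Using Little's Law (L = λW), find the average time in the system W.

Little's Law: L = λW, so W = L/λ
W = 9.0/6.0 = 1.5000 hours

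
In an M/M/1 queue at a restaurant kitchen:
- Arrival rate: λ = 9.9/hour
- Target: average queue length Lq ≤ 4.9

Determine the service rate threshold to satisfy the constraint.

For M/M/1: Lq = λ²/(μ(μ-λ))
Need Lq ≤ 4.9, i.e. μ(μ-λ) ≥ λ²/4.9
μ² - 9.9μ - 98.01/4.9 ≥ 0  →  μ² - 9.9μ - 20.00204 ≥ 0
Quadratic formula (positive root): μ = [λ + √(λ² + 4×20.00204)]/2
Discriminant: 98.01 + 4×20.00204 = 178.0182, √178.0182 = 13.3423
μ ≥ (9.9 + 13.3423)/2 = 11.6212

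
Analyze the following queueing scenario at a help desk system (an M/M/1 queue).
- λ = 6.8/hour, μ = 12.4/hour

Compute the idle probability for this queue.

ρ = λ/μ = 6.8/12.4 = 0.5484
P(0) = 1 - ρ = 1 - 0.5484 = 0.4516
The server is idle 45.16% of the time.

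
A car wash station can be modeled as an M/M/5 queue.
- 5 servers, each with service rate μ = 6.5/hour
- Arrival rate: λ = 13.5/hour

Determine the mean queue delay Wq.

Traffic intensity: ρ = λ/(cμ) = 13.5/(5×6.5) = 0.4154
Since ρ = 0.4154 < 1, system is stable.
Offered load a = λ/μ = cρ = 13.5/6.5 = 2.0769
P₀ = [ Σₙ₌₀^4 aⁿ/n! + a^5/(5!(1-ρ)) ]⁻¹
Σ = a^0/0! + a^1/1! + a^2/2! + a^3/3! + a^4/4! = 1.0000 + 2.0769 + 2.1568 + 1.4932 + 0.7753 = 7.5022
a^5/(5!(1-ρ)) = 38.6458/(120 × 0.5846) = 0.5509
P₀ = 1/(7.5022 + 0.5509) = 0.1242
Lq = P₀·a^5·ρ / (5!(1-ρ)²) = 0.12418 × 38.6458 × 0.41538 / (120 × 0.34178) = 0.04860
Wq = Lq/λ = 0.04860/13.5 = 0.003600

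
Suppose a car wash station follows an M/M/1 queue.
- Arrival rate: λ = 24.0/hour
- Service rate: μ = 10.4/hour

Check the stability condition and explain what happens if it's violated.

Stability requires ρ = λ/(cμ) < 1
ρ = 24.0/(1 × 10.4) = 24.0/10.40 = 2.3077
Since 2.3077 ≥ 1, the system is UNSTABLE.
Queue grows without bound. Need μ > λ = 24.0.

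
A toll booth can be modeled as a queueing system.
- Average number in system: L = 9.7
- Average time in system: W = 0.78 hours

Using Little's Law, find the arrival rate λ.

Little's Law: L = λW, so λ = L/W
λ = 9.7/0.78 = 12.4359 vehicles/hour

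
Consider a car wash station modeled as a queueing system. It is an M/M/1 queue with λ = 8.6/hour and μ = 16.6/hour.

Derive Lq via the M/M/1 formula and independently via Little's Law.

Method 1 (direct): Lq = λ²/(μ(μ-λ)) = 73.96/(16.6 × 8.00) = 0.5569

Method 2 (Little's Law):
W = 1/(μ-λ) = 1/8.00 = 0.1250
Wq = W - 1/μ = 0.1250 - 0.06024 = 0.06476
Lq = λWq = 8.6 × 0.06476 = 0.5569 ✔ (matches Method 1)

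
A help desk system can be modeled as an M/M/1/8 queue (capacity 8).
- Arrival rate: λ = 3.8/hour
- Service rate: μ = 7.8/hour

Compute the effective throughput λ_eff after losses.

ρ = λ/μ = 3.8/7.8 = 0.4872
P₀ = (1-ρ)/(1-ρ^(K+1)) = (1-0.4872)/(1-0.4872^9) = 0.5128/0.9985 = 0.5136
P_K = P₀×ρ^K = 0.5136 × 0.4872^8 = 0.5136 × 0.003174 = 0.001630
λ_eff = λ(1-P_K) = 3.8 × (1 - 0.001630) = 3.8 × 0.99837 = 3.7938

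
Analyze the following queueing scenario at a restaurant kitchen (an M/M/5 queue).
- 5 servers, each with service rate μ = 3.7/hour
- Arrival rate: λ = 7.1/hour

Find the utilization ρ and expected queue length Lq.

Traffic intensity: ρ = λ/(cμ) = 7.1/(5×3.7) = 0.3838
Since ρ = 0.3838 < 1, system is stable.
Offered load a = λ/μ = cρ = 7.1/3.7 = 1.9189
P₀ = [ Σₙ₌₀^4 aⁿ/n! + a^5/(5!(1-ρ)) ]⁻¹
Σ = a^0/0! + a^1/1! + a^2/2! + a^3/3! + a^4/4! = 1.0000 + 1.9189 + 1.8411 + 1.1777 + 0.5650 = 6.5027
a^5/(5!(1-ρ)) = 26.0186/(120 × 0.6162) = 0.3519
P₀ = 1/(6.5027 + 0.3519) = 0.1459
Lq = P₀·a^5·ρ / (5!(1-ρ)²) = 0.14589 × 26.0186 × 0.38378 / (120 × 0.37972) = 0.03197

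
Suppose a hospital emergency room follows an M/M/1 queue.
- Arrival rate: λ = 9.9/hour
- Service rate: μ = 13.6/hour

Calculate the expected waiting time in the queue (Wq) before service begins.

First, compute utilization: ρ = λ/μ = 9.9/13.6 = 0.7279
For M/M/1: Wq = λ/(μ(μ-λ))
Wq = 9.9/(13.6 × (13.6-9.9))
Wq = 9.9/(13.6 × 3.70)
Wq = 0.1967 hours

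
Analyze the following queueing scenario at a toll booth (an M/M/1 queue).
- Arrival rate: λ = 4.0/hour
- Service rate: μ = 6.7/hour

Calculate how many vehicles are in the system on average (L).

ρ = λ/μ = 4.0/6.7 = 0.5970
For M/M/1: L = λ/(μ-λ)
L = 4.0/(6.7-4.0) = 4.0/2.70
L = 1.4815 vehicles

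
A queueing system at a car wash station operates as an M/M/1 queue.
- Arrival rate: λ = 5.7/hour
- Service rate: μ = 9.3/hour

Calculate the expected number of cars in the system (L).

ρ = λ/μ = 5.7/9.3 = 0.6129
For M/M/1: L = λ/(μ-λ)
L = 5.7/(9.3-5.7) = 5.7/3.60
L = 1.5833 cars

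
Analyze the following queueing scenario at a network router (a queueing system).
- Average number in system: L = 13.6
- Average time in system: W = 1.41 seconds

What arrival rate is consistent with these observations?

Little's Law: L = λW, so λ = L/W
λ = 13.6/1.41 = 9.6454 packets/second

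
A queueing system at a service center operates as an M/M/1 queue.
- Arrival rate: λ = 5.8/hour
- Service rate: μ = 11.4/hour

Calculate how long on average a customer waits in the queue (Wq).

First, compute utilization: ρ = λ/μ = 5.8/11.4 = 0.5088
For M/M/1: Wq = λ/(μ(μ-λ))
Wq = 5.8/(11.4 × (11.4-5.8))
Wq = 5.8/(11.4 × 5.60)
Wq = 0.09085 hours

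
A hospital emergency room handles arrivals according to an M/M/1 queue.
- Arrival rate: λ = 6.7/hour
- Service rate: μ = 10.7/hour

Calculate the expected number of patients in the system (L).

ρ = λ/μ = 6.7/10.7 = 0.6262
For M/M/1: L = λ/(μ-λ)
L = 6.7/(10.7-6.7) = 6.7/4.00
L = 1.6750 patients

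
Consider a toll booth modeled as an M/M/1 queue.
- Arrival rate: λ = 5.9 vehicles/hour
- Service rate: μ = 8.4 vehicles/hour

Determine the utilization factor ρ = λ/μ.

Server utilization: ρ = λ/μ
ρ = 5.9/8.4 = 0.7024
The server is busy 70.24% of the time.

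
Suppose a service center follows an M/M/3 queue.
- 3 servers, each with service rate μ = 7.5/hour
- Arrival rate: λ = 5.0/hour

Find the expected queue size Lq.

Traffic intensity: ρ = λ/(cμ) = 5.0/(3×7.5) = 0.2222
Since ρ = 0.2222 < 1, system is stable.
Offered load a = λ/μ = cρ = 5.0/7.5 = 0.6667
P₀ = [ Σₙ₌₀^2 aⁿ/n! + a^3/(3!(1-ρ)) ]⁻¹
Σ = a^0/0! + a^1/1! + a^2/2! = 1.0000 + 0.6667 + 0.2222 = 1.8889
a^3/(3!(1-ρ)) = 0.2963/(6 × 0.7778) = 0.06349
P₀ = 1/(1.8889 + 0.06349) = 0.5122
Lq = P₀·a^3·ρ / (3!(1-ρ)²) = 0.51220 × 0.29630 × 0.22222 / (6 × 0.60494) = 0.009292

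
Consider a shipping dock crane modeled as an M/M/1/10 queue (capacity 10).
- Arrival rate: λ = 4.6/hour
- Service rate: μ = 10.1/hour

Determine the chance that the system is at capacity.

ρ = λ/μ = 4.6/10.1 = 0.455446
P₀ = (1-ρ)/(1-ρ^(K+1)) = (1-0.455446)/(1-0.455446^11) = 0.54455/0.99983 = 0.5446
P_K = P₀×ρ^K = 0.54465 × 0.455446^10 = 0.54465 × 0.00038403 = 0.0002092
Blocking probability = 0.02092%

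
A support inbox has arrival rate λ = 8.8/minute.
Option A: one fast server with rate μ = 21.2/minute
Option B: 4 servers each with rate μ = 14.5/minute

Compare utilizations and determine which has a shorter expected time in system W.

Option A: single server μ = 21.2 (M/M/1)
  ρ_A = 8.8/21.2 = 0.4151
  W_A = 1/(μ-λ) = 1/(21.2-8.8) = 1/12.40 = 0.08065

Option B: 4 servers μ = 14.5 (M/M/4)
  ρ_B = λ/(cμ) = 8.8/(4×14.5) = 0.1517
  Offered load a = λ/μ = cρ = 8.8/14.5 = 0.6069
  P₀ = [ Σₙ₌₀^3 aⁿ/n! + a^4/(4!(1-ρ)) ]⁻¹
  Σ = a^0/0! + a^1/1! + a^2/2! + a^3/3! = 1.0000 + 0.60690 + 0.18416 + 0.037256 = 1.8283
  a^4/(4!(1-ρ)) = 0.135662/(24 × 0.848276) = 0.006664
  P₀ = 1/(1.8283 + 0.006664) = 0.5450
  Lq = P₀·a^4·ρ / (4!(1-ρ)²) = 0.54497 × 0.13566 × 0.15172 / (24 × 0.71957) = 0.0006495
  Wq_B = Lq/λ = 0.0006495/8.8 = 0.00007381
  W_B = Wq_B + 1/μ = 0.00007381 + 0.06897 = 0.06904

Since W_B = 0.06904 < W_A = 0.08065, Option B (multiple servers) has the shorter time in system.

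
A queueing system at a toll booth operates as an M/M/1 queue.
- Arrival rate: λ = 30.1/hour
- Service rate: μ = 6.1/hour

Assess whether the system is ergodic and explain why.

Stability requires ρ = λ/(cμ) < 1
ρ = 30.1/(1 × 6.1) = 30.1/6.10 = 4.9344
Since 4.9344 ≥ 1, the system is UNSTABLE.
Queue grows without bound. Need μ > λ = 30.1.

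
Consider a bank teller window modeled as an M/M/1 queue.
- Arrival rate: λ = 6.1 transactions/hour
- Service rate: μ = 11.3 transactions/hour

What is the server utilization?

Server utilization: ρ = λ/μ
ρ = 6.1/11.3 = 0.5398
The server is busy 53.98% of the time.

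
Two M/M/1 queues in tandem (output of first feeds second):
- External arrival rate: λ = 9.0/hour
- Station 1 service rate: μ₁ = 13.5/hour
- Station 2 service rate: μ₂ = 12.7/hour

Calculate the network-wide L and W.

By Jackson's theorem, each station behaves as independent M/M/1.
Station 1: ρ₁ = 9.0/13.5 = 0.6667, L₁ = ρ₁/(1-ρ₁) = λ/(μ₁-λ) = 9.0/4.50 = 2.0000
Station 2: ρ₂ = 9.0/12.7 = 0.7087, L₂ = ρ₂/(1-ρ₂) = λ/(μ₂-λ) = 9.0/3.70 = 2.4324
Total: L = L₁ + L₂ = 2.0000 + 2.4324 = 4.4324
W = L/λ = 4.4324/9.0 = 0.4925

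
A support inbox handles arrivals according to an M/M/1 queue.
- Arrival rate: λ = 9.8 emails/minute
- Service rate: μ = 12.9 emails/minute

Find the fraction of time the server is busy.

Server utilization: ρ = λ/μ
ρ = 9.8/12.9 = 0.7597
The server is busy 75.97% of the time.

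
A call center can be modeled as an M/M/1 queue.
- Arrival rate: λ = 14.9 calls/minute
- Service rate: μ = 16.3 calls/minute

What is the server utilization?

Server utilization: ρ = λ/μ
ρ = 14.9/16.3 = 0.9141
The server is busy 91.41% of the time.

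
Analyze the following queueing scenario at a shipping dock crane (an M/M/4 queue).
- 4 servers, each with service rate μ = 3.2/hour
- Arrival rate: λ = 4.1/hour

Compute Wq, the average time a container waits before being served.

Traffic intensity: ρ = λ/(cμ) = 4.1/(4×3.2) = 0.3203
Since ρ = 0.3203 < 1, system is stable.
Offered load a = λ/μ = cρ = 4.1/3.2 = 1.2812
P₀ = [ Σₙ₌₀^3 aⁿ/n! + a^4/(4!(1-ρ)) ]⁻¹
Σ = a^0/0! + a^1/1! + a^2/2! + a^3/3! = 1.0000 + 1.2812 + 0.8208 + 0.3506 = 3.4526
a^4/(4!(1-ρ)) = 2.6949/(24 × 0.6797) = 0.1652
P₀ = 1/(3.4526 + 0.1652) = 0.2764
Lq = P₀·a^4·ρ / (4!(1-ρ)²) = 0.2764 × 2.6949 × 0.3203 / (24 × 0.4620) = 0.02152
Wq = Lq/λ = 0.02152/4.1 = 0.005249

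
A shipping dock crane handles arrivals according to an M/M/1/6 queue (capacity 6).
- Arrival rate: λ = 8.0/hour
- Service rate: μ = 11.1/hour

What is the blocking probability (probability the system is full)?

ρ = λ/μ = 8.0/11.1 = 0.72072
P₀ = (1-ρ)/(1-ρ^(K+1)) = (1-0.72072)/(1-0.72072^7) = 0.2793/0.8990 = 0.3107
P_K = P₀×ρ^K = 0.31066 × 0.72072^6 = 0.31066 × 0.14015 = 0.04354
Blocking probability = 4.35%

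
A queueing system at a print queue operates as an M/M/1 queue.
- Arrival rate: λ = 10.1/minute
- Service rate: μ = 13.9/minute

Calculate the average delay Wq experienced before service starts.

First, compute utilization: ρ = λ/μ = 10.1/13.9 = 0.7266
For M/M/1: Wq = λ/(μ(μ-λ))
Wq = 10.1/(13.9 × (13.9-10.1))
Wq = 10.1/(13.9 × 3.80)
Wq = 0.1912 minutes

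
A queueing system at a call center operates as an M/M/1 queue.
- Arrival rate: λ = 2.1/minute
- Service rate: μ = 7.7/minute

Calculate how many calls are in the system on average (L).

ρ = λ/μ = 2.1/7.7 = 0.2727
For M/M/1: L = λ/(μ-λ)
L = 2.1/(7.7-2.1) = 2.1/5.60
L = 0.3750 calls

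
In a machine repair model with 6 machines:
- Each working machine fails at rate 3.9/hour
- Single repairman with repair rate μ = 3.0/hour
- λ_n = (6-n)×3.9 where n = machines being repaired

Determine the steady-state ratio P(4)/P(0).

P(4)/P(0) = ∏_{i=0}^{4-1} λ_i/μ_{i+1}
= (6-0)×3.9/3.0 × (6-1)×3.9/3.0 × (6-2)×3.9/3.0 × (6-3)×3.9/3.0
= 1028.1960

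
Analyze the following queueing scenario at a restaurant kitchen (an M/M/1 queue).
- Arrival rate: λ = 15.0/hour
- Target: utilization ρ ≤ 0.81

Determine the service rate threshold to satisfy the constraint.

ρ = λ/μ, so μ = λ/ρ
μ ≥ 15.0/0.81 = 18.5185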